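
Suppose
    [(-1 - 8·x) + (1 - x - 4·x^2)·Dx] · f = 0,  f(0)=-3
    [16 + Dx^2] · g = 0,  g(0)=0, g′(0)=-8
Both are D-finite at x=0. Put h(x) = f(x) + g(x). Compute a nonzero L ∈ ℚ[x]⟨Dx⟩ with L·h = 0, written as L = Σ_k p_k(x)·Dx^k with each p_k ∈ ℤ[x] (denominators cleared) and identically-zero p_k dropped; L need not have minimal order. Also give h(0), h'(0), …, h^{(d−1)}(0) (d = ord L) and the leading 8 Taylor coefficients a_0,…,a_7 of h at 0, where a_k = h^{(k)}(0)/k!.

f: a_k = -3, -3, -15, -27, -87, -195, -543, -1323, …
g: a_k = 0, -8, 0, 64/3, 0, -256/15, 0, 2048/315, …
f+g: L₀ = lclm(L_f,L_g), ord ≤ 1+2.
L = (560 + 4608·x + 1664·x^2 + 6144·x^3 + 10240·x^4 + 16384·x^5) + (-208 + 272·x + 896·x^2 - 1408·x^3 - 1536·x^4 + 6144·x^5 + 8192·x^6)·Dx + (35 + 288·x + 104·x^2 + 384·x^3 + 640·x^4 + 1024·x^5)·Dx^2 + (-13 + 17·x + 56·x^2 - 88·x^3 - 96·x^4 + 384·x^5 + 512·x^6)·Dx^3  (order 3).
h: a_k = -3, -11, -15, -17/3, -87, -3181/15, -543, -414697/315, …
ICs: h(0) = -3, h′(0) = -11, h′′(0) = -30.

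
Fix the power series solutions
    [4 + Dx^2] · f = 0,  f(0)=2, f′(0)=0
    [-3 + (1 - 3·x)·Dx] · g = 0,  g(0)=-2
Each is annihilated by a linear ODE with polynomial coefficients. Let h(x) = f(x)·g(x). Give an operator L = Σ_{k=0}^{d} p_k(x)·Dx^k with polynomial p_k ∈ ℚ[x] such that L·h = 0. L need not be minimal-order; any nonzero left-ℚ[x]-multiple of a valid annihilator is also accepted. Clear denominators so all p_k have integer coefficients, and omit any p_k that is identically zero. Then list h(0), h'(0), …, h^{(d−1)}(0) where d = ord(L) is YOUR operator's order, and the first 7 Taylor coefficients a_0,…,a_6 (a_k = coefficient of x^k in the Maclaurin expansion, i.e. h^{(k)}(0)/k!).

L = (-4 + 12·x) + 6·Dx + (-1 + 3·x)·Dx^2  (order 2).
h: a_k = -4, -12, -28, -84, -764/3, -764, -103124/45, …
ICs: h(0) = -4, h′(0) = -12.

f: a_k = 2, 0, -4, 0, 4/3, 0, -8/45, …
g: a_k = -2, -6, -18, -54, -162, -486, -1458, …
L₀ := L_f ⊗_s L_g (sym. prod.), ord ≤ 2.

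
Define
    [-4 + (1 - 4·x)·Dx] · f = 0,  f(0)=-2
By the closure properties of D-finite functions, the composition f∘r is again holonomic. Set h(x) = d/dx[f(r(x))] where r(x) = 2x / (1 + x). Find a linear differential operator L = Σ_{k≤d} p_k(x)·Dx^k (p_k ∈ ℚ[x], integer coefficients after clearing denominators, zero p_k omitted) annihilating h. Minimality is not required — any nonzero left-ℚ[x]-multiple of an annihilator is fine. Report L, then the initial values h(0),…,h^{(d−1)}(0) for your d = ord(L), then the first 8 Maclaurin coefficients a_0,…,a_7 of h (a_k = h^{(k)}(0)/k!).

f: a_k = -2, -8, -32, -128, -512, -2048, -8192, -32768, …
Change of var in L_f (x↦r) gives L₀.
h₀' ⇒ L via d/dx closure of L₀.
L = 14 + (-1 + 7·x)·Dx  (order 1).
h: a_k = -16, -224, -2352, -21952, -192080, -1613472, -13176688, -105413504, …
ICs: h(0) = -16.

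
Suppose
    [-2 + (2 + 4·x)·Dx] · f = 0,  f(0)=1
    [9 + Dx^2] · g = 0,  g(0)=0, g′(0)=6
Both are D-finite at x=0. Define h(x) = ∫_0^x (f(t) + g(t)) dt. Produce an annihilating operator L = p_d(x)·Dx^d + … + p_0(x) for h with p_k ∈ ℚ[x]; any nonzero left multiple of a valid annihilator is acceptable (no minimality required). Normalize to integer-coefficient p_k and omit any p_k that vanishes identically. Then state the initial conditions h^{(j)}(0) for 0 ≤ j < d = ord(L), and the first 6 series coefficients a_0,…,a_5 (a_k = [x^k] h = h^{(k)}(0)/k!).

f: a_k = 1, 1, -1/2, 1/2, -5/8, 7/8, …
g: a_k = 0, 6, 0, -9, 0, 81/20, …
h₀=f+g: left-lcm gives L₀, ord ≤ 3.
h=∫₀ˣh₀: take L = L₀·Dx.
L = (-27 - 81·x - 81·x^2)·Dx + (18 + 117·x + 243·x^2 + 162·x^3)·Dx^2 + (-3 - 9·x - 9·x^2)·Dx^3 + (2 + 13·x + 27·x^2 + 18·x^3)·Dx^4  (order 4).
h: a_k = 0, 1, 7/2, -1/6, -17/8, -1/8, …
ICs: h(0) = 0, h′(0) = 1, h′′(0) = 7, h′′′(0) = -1.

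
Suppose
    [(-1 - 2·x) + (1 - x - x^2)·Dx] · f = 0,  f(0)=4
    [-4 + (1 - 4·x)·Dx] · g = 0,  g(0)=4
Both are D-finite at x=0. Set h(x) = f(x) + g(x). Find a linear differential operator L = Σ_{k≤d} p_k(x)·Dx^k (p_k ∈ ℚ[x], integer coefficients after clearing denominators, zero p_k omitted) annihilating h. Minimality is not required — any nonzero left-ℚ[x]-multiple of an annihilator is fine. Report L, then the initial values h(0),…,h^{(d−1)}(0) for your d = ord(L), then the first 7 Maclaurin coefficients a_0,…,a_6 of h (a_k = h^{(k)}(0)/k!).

f: a_k = 4, 4, 8, 12, 20, 32, 52, …
g: a_k = 4, 16, 64, 256, 1024, 4096, 16384, …
Sum ⇒ L₀ = lclm(L_f,L_g) in ℚ(x)⟨Dx⟩.
L = (-16 - 72·x + 24·x^2 - 32·x^3) + (28 - 38·x - 54·x^2 + 16·x^3 - 64·x^4)·Dx + (-3 + 17·x - 23·x^2 + 14·x^3 - 4·x^4 - 16·x^5)·Dx^2  (order 2).
h: a_k = 8, 20, 72, 268, 1044, 4128, 16436, …
ICs: h(0) = 8, h′(0) = 20.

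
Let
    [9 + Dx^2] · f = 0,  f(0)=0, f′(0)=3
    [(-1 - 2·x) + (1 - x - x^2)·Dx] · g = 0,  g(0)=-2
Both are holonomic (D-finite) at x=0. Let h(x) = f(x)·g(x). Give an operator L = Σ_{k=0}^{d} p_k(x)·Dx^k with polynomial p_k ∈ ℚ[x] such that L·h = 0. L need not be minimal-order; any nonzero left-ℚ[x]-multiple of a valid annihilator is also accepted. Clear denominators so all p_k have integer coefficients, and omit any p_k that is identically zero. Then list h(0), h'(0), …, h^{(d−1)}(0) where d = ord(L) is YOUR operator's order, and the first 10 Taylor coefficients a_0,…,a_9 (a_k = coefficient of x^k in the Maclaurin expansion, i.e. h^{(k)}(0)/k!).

f: a_k = 0, 3, 0, -9/2, 0, 81/40, 0, -243/560, 0, 243/4480, …
g: a_k = -2, -2, -4, -6, -10, -16, -26, -42, -68, -110, …
h₀=f·g: eliminate ⇒ L₀, order ≤ 2·1.
L = (-7 + 9·x + 9·x^2) + (2 + 4·x)·Dx + (-1 + x + x^2)·Dx^2  (order 2).
h: a_k = 0, -6, -6, -3, -9, -321/20, -501/20, -2253/56, -18279/280, -47319/448, …
ICs: h(0) = 0, h′(0) = -6.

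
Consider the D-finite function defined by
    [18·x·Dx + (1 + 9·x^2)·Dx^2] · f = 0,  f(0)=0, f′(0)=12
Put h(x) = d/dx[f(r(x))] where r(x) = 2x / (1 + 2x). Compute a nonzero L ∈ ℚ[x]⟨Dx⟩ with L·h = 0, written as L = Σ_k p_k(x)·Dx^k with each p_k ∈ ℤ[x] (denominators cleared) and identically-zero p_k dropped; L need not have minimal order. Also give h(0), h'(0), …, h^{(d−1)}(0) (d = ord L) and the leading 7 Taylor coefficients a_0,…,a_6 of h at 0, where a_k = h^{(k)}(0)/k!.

L = (4 + 80·x) + (1 + 4·x + 40·x^2)·Dx  (order 1).
h: a_k = 24, -96, -576, 6144, -1536, -239616, 1019904, …
ICs: h(0) = 24.

f: a_k = 0, 12, 0, -36, 0, 972/5, 0, …
f∘r: x↦r, Dx↦Dx/r' in L_f ⇒ L₀.
h₀' ⇒ L via d/dx closure of L₀.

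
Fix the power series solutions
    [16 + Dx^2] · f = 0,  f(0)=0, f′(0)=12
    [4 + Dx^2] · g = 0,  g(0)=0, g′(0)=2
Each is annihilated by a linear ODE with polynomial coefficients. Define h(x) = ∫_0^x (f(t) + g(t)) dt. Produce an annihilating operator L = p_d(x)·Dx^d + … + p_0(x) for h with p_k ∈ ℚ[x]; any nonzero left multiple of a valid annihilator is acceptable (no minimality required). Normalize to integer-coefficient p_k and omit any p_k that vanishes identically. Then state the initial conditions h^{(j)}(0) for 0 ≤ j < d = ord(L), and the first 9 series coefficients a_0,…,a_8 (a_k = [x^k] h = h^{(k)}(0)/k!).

f: a_k = 0, 12, 0, -32, 0, 128/5, 0, -1024/105, 0, …
g: a_k = 0, 2, 0, -4/3, 0, 4/15, 0, -8/315, 0, …
Sum ⇒ L₀ = lclm(L_f,L_g) in ℚ(x)⟨Dx⟩.
Integrate: L := L₀·Dx.
L = 64·Dx + 20·Dx^3 + Dx^5  (order 5).
h: a_k = 0, 0, 7, 0, -25/3, 0, 194/45, 0, -11/9, …
ICs: h(0) = 0, h′(0) = 0, h′′(0) = 14, h′′′(0) = 0, h′′′′(0) = -200.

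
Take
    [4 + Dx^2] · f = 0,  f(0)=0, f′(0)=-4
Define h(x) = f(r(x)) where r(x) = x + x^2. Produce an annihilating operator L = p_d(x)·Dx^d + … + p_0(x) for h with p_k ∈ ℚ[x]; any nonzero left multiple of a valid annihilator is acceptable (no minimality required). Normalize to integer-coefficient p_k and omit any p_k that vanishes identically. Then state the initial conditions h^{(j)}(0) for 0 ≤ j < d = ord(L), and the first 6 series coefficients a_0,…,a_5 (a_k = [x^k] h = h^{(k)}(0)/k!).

f: a_k = 0, -4, 0, 8/3, 0, -8/15, …
f∘r: x↦r, Dx↦Dx/r' in L_f ⇒ L₀.
L = (4 + 24·x + 48·x^2 + 32·x^3) - 2·Dx + (1 + 2·x)·Dx^2  (order 2).
h: a_k = 0, -4, -4, 8/3, 8, 112/15, …
ICs: h(0) = 0, h′(0) = -4.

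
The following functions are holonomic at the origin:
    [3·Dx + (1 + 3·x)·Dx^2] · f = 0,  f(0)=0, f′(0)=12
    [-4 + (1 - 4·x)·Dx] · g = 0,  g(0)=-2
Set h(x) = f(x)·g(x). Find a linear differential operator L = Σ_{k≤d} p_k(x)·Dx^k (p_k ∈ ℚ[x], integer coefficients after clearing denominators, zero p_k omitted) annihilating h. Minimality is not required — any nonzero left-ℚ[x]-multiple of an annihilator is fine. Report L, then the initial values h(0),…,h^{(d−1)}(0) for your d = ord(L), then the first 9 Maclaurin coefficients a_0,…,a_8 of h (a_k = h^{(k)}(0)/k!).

f: a_k = 0, 12, -18, 36, -81, 972/5, -486, 8748/7, -6561/2, …
g: a_k = -2, -8, -32, -128, -512, -2048, -8192, -32768, -131072, …
h₀=f·g: eliminate ⇒ L₀, order ≤ 2·1.
L = 12 + (5 + 36·x)·Dx + (-1 + x + 12·x^2)·Dx^2  (order 2).
h: a_k = 0, -24, -60, -312, -1086, -23664/5, -89796/5, -2601768/35, -10177437/35, …
ICs: h(0) = 0, h′(0) = -24.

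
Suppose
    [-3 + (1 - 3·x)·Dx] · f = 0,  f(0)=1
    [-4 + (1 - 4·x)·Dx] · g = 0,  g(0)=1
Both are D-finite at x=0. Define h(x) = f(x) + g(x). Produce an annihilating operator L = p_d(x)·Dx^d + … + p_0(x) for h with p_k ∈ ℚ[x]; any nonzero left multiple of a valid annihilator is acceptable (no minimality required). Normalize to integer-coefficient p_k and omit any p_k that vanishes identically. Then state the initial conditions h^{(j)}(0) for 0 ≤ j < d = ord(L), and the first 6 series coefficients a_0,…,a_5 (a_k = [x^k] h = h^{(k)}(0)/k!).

L = -24 + (14 - 48·x)·Dx + (-1 + 7·x - 12·x^2)·Dx^2  (order 2).
h: a_k = 2, 7, 25, 91, 337, 1267, …
ICs: h(0) = 2, h′(0) = 7.

f: a_k = 1, 3, 9, 27, 81, 243, …
g: a_k = 1, 4, 16, 64, 256, 1024, …
h₀=f+g: left-lcm gives L₀, ord ≤ 2.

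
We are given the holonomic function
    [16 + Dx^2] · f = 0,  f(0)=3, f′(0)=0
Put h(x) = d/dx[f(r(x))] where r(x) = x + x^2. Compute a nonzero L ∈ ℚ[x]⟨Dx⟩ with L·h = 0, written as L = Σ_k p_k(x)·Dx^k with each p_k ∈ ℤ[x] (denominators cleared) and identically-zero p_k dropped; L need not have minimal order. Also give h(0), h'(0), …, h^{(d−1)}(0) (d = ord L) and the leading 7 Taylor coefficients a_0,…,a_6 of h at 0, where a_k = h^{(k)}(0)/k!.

L = (28 + 128·x + 384·x^2 + 512·x^3 + 256·x^4) + (-6 - 12·x)·Dx + (1 + 4·x + 4·x^2)·Dx^2  (order 2).
h: a_k = 0, -48, -144, 32, 640, 5248/5, 896/5, …
ICs: h(0) = 0, h′(0) = -48.

f: a_k = 3, 0, -24, 0, 32, 0, -256/15, …
Change of var in L_f (x↦r) gives L₀.
Differentiate: ansatz ord ≤ ord L₀ ⇒ L.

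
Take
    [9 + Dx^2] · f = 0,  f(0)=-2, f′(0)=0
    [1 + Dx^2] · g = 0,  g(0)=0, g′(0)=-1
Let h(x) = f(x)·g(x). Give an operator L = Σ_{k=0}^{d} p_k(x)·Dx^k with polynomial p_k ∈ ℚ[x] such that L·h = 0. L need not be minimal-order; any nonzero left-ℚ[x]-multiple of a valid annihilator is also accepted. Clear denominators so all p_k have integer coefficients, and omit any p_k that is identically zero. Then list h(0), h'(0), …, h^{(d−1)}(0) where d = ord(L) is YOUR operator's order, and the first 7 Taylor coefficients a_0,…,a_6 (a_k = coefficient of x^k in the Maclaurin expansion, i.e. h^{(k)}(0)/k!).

L = 64 + 20·Dx^2 + Dx^4  (order 4).
h: a_k = 0, 2, 0, -28/3, 0, 124/15, 0, …
ICs: h(0) = 0, h′(0) = 2, h′′(0) = 0, h′′′(0) = -56.

f: a_k = -2, 0, 9, 0, -27/4, 0, 81/40, …
g: a_k = 0, -1, 0, 1/6, 0, -1/120, 0, …
Product ⇒ symmetric product L₀, ord ≤ 4.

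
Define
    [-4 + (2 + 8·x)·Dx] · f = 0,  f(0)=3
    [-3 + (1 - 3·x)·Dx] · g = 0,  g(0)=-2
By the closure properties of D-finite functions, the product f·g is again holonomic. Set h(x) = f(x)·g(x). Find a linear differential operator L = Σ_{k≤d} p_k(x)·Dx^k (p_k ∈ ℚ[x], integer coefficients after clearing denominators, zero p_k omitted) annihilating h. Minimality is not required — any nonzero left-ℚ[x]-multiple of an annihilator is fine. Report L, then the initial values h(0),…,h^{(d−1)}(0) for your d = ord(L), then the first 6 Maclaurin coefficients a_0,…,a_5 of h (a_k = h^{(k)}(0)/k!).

L = (5 + 6·x) + (-1 - x + 12·x^2)·Dx  (order 1).
h: a_k = -6, -30, -78, -258, -714, -2310, …
ICs: h(0) = -6.

f: a_k = 3, 6, -6, 12, -30, 84, …
g: a_k = -2, -6, -18, -54, -162, -486, …
Sym-product of L_f,L_g gives L₀ (≤ ord 1).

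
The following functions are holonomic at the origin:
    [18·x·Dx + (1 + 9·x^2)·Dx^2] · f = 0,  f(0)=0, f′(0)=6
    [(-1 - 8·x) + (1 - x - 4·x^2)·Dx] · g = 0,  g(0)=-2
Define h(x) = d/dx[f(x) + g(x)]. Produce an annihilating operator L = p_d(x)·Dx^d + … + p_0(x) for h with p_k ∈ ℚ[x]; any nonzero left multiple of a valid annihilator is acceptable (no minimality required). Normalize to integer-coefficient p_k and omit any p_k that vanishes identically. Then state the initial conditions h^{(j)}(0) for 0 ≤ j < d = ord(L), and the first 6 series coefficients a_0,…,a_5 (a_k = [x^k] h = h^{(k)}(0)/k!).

f: a_k = 0, 6, 0, -18, 0, 486/5, …
g: a_k = -2, -2, -10, -18, -58, -130, …
h₀=f+g: left-lcm gives L₀, ord ≤ 3.
h=h₀': d/dx-closure on L₀ ⇒ L.
L = (90 - 360·x - 6462·x^2 - 14688·x^3 - 63936·x^4 - 31104·x^6) + (-36 - 294·x - 324·x^2 - 3198·x^3 - 13680·x^4 - 46080·x^5 - 3888·x^6 - 31104·x^7)·Dx + (5 + 16·x + 160·x^2 - 96·x^3 + 555·x^4 - 2304·x^5 - 4896·x^6 - 1296·x^7 - 5184·x^8)·Dx^2  (order 2).
h: a_k = 4, -20, -108, -232, -164, -2172, …
ICs: h(0) = 4, h′(0) = -20.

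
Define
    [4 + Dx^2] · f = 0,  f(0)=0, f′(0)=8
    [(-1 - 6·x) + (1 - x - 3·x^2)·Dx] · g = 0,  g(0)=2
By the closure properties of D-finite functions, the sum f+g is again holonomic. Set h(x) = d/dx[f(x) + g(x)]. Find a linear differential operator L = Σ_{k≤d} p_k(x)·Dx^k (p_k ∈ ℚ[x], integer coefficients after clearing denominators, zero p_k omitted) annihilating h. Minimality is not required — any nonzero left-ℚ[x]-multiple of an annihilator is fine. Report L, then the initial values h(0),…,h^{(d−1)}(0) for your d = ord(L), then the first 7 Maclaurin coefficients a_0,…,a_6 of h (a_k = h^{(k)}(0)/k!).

L = (976 + 5056·x + 17104·x^2 + 11760·x^3 + 18720·x^4 + 3888·x^5 + 3888·x^6) + (-92 - 516·x + 372·x^2 + 1232·x^3 + 2280·x^4 + 3240·x^5 + 1512·x^6 + 1296·x^7)·Dx + (244 + 1264·x + 4276·x^2 + 2940·x^3 + 4680·x^4 + 972·x^5 + 972·x^6)·Dx^2 + (-23 - 129·x + 93·x^2 + 308·x^3 + 570·x^4 + 810·x^5 + 378·x^6 + 324·x^7)·Dx^3  (order 3).
h: a_k = 10, 16, 26, 152, 1216/3, 1164, 136678/45, …
ICs: h(0) = 10, h′(0) = 16, h′′(0) = 52.

f: a_k = 0, 8, 0, -16/3, 0, 16/15, 0, …
g: a_k = 2, 2, 8, 14, 38, 80, 194, …
h₀=f+g: left-lcm gives L₀, ord ≤ 3.
h₀' ⇒ L via d/dx closure of L₀.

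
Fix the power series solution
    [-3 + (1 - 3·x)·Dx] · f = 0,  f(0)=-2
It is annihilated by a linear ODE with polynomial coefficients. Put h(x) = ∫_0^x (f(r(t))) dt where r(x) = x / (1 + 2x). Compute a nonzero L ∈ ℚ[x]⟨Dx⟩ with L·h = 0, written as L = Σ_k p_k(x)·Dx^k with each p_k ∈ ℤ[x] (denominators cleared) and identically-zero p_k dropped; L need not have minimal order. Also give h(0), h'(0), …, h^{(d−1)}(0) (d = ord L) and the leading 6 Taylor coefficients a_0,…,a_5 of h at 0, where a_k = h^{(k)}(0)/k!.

f: a_k = -2, -6, -18, -54, -162, -486, …
L₀ from L_f via x↦r, Dx↦r'^{-1}Dx.
Integrate: L := L₀·Dx.
L = 3·Dx + (-1 - x + 2·x^2)·Dx^2  (order 2).
h: a_k = 0, -2, -3, -2, -3/2, -6/5, …
ICs: h(0) = 0, h′(0) = -2.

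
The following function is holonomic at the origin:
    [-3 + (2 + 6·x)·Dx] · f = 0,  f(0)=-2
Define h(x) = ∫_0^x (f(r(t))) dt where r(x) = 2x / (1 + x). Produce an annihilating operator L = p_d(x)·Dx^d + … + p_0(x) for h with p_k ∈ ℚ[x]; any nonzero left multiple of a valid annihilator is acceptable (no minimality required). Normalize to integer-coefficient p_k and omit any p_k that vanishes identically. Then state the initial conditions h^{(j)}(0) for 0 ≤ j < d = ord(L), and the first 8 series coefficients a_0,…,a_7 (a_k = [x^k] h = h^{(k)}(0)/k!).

L = -3·Dx + (1 + 8·x + 7·x^2)·Dx^2  (order 2).
h: a_k = 0, -2, -3, 5, -51/4, 861/20, -1379/8, 6141/8, …
ICs: h(0) = 0, h′(0) = -2.

f: a_k = -2, -3, 9/4, -27/8, 405/64, -1701/128, 15309/512, -72171/1024, …
Change of var in L_f (x↦r) gives L₀.
h=∫h₀ ⇒ L = L₀·Dx.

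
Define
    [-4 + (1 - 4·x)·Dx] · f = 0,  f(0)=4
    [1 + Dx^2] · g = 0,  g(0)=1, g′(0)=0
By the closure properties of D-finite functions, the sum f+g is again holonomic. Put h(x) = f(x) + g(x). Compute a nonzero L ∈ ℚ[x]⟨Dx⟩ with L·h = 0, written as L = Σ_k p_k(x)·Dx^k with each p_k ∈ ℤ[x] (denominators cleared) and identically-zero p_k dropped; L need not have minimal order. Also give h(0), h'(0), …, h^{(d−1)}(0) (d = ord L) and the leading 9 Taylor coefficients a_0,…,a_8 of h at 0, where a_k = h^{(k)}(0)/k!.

f: a_k = 4, 16, 64, 256, 1024, 4096, 16384, 65536, 262144, …
g: a_k = 1, 0, -1/2, 0, 1/24, 0, -1/720, 0, 1/40320, …
h₀=f+g: left-lcm gives L₀, ord ≤ 3.
L = (388 - 32·x + 64·x^2) + (-33 + 140·x - 48·x^2 + 64·x^3)·Dx + (388 - 32·x + 64·x^2)·Dx^2 + (-33 + 140·x - 48·x^2 + 64·x^3)·Dx^3  (order 3).
h: a_k = 5, 16, 127/2, 256, 24577/24, 4096, 11796479/720, 65536, 10569646081/40320, …
ICs: h(0) = 5, h′(0) = 16, h′′(0) = 127.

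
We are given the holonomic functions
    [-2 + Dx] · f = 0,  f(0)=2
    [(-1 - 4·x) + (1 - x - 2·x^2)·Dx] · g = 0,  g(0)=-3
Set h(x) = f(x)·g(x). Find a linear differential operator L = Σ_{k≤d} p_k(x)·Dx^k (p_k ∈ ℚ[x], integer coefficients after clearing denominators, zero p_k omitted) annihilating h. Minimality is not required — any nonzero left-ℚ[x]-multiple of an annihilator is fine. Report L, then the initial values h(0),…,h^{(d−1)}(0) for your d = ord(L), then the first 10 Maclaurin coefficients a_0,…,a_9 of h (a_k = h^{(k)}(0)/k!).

f: a_k = 2, 4, 4, 8/3, 4/3, 8/15, 8/45, 16/315, 4/315, 8/2835, …
g: a_k = -3, -3, -9, -15, -33, -63, -129, -255, -513, -1023, …
Product ⇒ symmetric product L₀, ord ≤ 1.
L = (3 + 2·x - 4·x^2) + (-1 + x + 2·x^2)·Dx  (order 1).
h: a_k = -6, -18, -42, -86, -174, -1738/5, -10442/15, -48702/35, -292298/105, -751514/135, …
ICs: h(0) = -6.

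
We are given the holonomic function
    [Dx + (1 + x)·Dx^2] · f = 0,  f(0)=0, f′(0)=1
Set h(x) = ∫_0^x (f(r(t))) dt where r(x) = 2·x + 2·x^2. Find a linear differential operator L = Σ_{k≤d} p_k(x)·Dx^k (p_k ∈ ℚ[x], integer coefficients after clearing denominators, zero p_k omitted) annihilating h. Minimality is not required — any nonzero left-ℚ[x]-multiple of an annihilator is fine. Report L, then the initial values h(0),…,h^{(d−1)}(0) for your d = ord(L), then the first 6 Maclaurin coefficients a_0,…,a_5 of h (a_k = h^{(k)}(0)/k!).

f: a_k = 0, 1, -1/2, 1/3, -1/4, 1/5, …
f∘r: x↦r, Dx↦Dx/r' in L_f ⇒ L₀.
Integrate: L := L₀·Dx.
L = (4·x + 4·x^2)·Dx^2 + (1 + 4·x + 6·x^2 + 4·x^3)·Dx^3  (order 3).
h: a_k = 0, 0, 1, 0, -1/3, 2/5, …
ICs: h(0) = 0, h′(0) = 0, h′′(0) = 2.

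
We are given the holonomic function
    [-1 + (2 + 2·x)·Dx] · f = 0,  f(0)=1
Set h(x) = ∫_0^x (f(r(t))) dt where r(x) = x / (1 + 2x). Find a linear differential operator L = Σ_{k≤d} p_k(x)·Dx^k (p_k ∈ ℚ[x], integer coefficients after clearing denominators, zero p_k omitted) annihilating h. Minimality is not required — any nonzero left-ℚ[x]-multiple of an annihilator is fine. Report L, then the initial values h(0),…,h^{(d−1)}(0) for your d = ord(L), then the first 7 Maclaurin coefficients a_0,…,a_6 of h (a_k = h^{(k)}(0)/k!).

f: a_k = 1, 1/2, -1/8, 1/16, -5/128, 7/256, -21/1024, …
Substitute x→r, Dx→(1/r')Dx; clear ⇒ L₀.
∫: right-multiply L₀ by Dx.
L = -Dx + (2 + 10·x + 12·x^2)·Dx^2  (order 2).
h: a_k = 0, 1, 1/4, -3/8, 41/64, -757/640, 1181/512, …
ICs: h(0) = 0, h′(0) = 1.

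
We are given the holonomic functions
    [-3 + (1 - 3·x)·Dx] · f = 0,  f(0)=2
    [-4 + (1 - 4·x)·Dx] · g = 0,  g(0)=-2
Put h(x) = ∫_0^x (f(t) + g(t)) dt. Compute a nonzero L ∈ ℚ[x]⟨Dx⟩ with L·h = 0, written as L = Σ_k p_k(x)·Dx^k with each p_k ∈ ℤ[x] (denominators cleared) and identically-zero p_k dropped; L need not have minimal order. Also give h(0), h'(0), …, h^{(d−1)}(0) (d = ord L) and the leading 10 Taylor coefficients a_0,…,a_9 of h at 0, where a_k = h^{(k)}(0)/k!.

f: a_k = 2, 6, 18, 54, 162, 486, 1458, 4374, 13122, 39366, …
g: a_k = -2, -8, -32, -128, -512, -2048, -8192, -32768, -131072, -524288, …
Sum ⇒ L₀ = lclm(L_f,L_g) in ℚ(x)⟨Dx⟩.
Integrate: L := L₀·Dx.
L = -24·Dx + (14 - 48·x)·Dx^2 + (-1 + 7·x - 12·x^2)·Dx^3  (order 3).
h: a_k = 0, 0, -1, -14/3, -37/2, -70, -781/3, -962, -14197/4, -117950/9, …
ICs: h(0) = 0, h′(0) = 0, h′′(0) = -2.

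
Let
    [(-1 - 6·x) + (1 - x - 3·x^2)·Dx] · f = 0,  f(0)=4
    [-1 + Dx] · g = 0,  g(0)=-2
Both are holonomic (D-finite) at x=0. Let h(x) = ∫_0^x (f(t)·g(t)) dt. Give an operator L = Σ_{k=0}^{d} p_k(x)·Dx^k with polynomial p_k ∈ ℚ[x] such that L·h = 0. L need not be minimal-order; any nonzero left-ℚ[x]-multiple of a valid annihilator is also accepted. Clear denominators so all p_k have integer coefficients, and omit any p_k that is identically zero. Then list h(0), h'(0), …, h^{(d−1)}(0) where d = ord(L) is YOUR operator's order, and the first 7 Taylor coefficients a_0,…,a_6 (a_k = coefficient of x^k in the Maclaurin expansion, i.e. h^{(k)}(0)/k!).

f: a_k = 4, 4, 16, 28, 76, 160, 388, …
g: a_k = -2, -2, -1, -1/3, -1/12, -1/60, -1/360, …
L₀ := L_f ⊗_s L_g (sym. prod.), ord ≤ 1.
Integrate: L := L₀·Dx.
L = (2 + 5·x - 3·x^2)·Dx + (-1 + x + 3·x^2)·Dx^2  (order 2).
h: a_k = 0, -8, -8, -44/3, -70/3, -677/15, -3793/45, …
ICs: h(0) = 0, h′(0) = -8.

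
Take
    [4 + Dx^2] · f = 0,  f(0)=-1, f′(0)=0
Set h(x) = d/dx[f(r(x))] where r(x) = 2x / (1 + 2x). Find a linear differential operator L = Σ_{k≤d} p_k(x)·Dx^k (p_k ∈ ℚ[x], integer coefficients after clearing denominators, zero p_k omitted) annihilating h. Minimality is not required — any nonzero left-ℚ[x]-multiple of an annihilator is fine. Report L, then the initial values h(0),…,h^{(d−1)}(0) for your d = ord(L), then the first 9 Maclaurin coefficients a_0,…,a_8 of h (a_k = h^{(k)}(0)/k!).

f: a_k = -1, 0, 2, 0, -2/3, 0, 4/45, 0, -2/315, …
f∘r: x↦r, Dx↦Dx/r' in L_f ⇒ L₀.
Derive L from L₀ (diff closure).
L = (40 + 96·x + 96·x^2) + (12 + 72·x + 144·x^2 + 96·x^3)·Dx + (1 + 8·x + 24·x^2 + 32·x^3 + 16·x^4)·Dx^2  (order 2).
h: a_k = 0, 16, -96, 1024/3, -2560/3, 19712/15, 3584/5, -4820992/315, 2646016/35, …
ICs: h(0) = 0, h′(0) = 16.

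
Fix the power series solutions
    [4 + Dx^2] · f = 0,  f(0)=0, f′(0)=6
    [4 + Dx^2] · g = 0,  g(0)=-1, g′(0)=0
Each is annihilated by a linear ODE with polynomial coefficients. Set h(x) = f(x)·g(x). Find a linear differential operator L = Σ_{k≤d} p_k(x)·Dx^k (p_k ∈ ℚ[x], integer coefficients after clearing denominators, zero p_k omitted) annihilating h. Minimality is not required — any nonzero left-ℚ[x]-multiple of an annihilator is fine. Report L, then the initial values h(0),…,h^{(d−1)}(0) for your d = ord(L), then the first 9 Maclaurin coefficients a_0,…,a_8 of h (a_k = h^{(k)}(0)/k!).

L = 16·Dx + Dx^3  (order 3).
h: a_k = 0, -6, 0, 16, 0, -64/5, 0, 512/105, 0, …
ICs: h(0) = 0, h′(0) = -6, h′′(0) = 0.

f: a_k = 0, 6, 0, -4, 0, 4/5, 0, -8/105, 0, …
g: a_k = -1, 0, 2, 0, -2/3, 0, 4/45, 0, -2/315, …
Sym-product of L_f,L_g gives L₀ (≤ ord 4).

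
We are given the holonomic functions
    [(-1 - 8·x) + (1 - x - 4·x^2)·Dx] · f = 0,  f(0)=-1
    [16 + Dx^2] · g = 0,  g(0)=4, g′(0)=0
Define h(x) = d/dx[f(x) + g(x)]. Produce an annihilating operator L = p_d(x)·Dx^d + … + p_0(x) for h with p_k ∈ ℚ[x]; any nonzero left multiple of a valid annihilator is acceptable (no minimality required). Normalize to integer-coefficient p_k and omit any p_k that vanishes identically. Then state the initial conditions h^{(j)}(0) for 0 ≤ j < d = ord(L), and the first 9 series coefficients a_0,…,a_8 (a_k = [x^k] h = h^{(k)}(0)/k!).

f: a_k = -1, -1, -5, -9, -29, -65, -181, -441, -1165, …
g: a_k = 4, 0, -32, 0, 128/3, 0, -1024/45, 0, 2048/315, …
L₀ := lclm(L_f,L_g); ord L₀ ≤ 1+2.
h₀' ⇒ L via d/dx closure of L₀.
L = (6848 + 35072·x + 150784·x^2 + 87040·x^3 + 204800·x^4 + 147456·x^5 + 196608·x^6) + (-560 - 4048·x + 5184·x^2 + 13952·x^3 + 2560·x^4 + 18432·x^5 + 57344·x^6 + 65536·x^7)·Dx + (428 + 2192·x + 9424·x^2 + 5440·x^3 + 12800·x^4 + 9216·x^5 + 12288·x^6)·Dx^2 + (-35 - 253·x + 324·x^2 + 872·x^3 + 160·x^4 + 1152·x^5 + 3584·x^6 + 4096·x^7)·Dx^3  (order 3).
h: a_k = -1, -74, -27, 164/3, -325, -18338/15, -3087, -2919416/315, -26361, …
ICs: h(0) = -1, h′(0) = -74, h′′(0) = -54.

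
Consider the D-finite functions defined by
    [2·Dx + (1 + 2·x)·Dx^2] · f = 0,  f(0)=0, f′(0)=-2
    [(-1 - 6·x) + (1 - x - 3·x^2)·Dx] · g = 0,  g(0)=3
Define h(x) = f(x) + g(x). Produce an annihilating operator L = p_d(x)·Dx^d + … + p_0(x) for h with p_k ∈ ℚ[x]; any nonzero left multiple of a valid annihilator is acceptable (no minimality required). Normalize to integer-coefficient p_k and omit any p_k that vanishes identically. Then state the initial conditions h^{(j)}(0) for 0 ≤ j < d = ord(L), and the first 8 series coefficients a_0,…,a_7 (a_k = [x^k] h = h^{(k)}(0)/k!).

L = (-74 - 412·x - 948·x^2 - 864·x^3 - 648·x^4)·Dx + (-17 - 212·x - 890·x^2 - 1644·x^3 - 1764·x^4 - 1080·x^5)·Dx^2 + (5 + 27·x + 33·x^2 - 68·x^3 - 276·x^4 - 396·x^5 - 216·x^6)·Dx^3  (order 3).
h: a_k = 3, 1, 14, 55/3, 61, 568/5, 905/3, 4429/7, …
ICs: h(0) = 3, h′(0) = 1, h′′(0) = 28.

f: a_k = 0, -2, 2, -8/3, 4, -32/5, 32/3, -128/7, …
g: a_k = 3, 3, 12, 21, 57, 120, 291, 651, …
Weyl lclm of L_f,L_g ⇒ L₀ (ord ≤ 3).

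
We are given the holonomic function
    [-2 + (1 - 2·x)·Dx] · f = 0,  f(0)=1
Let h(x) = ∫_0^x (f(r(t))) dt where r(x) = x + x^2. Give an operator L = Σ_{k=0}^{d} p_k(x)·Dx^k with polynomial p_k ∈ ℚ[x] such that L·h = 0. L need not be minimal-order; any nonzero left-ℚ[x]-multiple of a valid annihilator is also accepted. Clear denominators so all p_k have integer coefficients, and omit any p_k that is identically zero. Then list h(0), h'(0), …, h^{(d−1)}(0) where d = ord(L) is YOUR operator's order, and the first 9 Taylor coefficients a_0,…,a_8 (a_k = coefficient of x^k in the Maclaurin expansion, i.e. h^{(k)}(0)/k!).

L = (2 + 4·x)·Dx + (-1 + 2·x + 2·x^2)·Dx^2  (order 2).
h: a_k = 0, 1, 1, 2, 4, 44/5, 20, 328/7, 112, …
ICs: h(0) = 0, h′(0) = 1.

f: a_k = 1, 2, 4, 8, 16, 32, 64, 128, 256, …
Substitute x→r, Dx→(1/r')Dx; clear ⇒ L₀.
h=∫₀ˣh₀: take L = L₀·Dx.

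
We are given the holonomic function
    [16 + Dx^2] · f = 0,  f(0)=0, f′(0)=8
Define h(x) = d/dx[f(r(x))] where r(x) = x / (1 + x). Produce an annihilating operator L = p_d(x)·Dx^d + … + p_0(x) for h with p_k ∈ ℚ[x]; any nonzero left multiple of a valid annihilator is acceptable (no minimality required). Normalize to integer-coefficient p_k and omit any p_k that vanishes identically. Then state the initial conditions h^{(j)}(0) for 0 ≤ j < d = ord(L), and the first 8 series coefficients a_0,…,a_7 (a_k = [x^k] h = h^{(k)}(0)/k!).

f: a_k = 0, 8, 0, -64/3, 0, 256/15, 0, -2048/315, …
Substitute x→r, Dx→(1/r')Dx; clear ⇒ L₀.
Derive L from L₀ (diff closure).
L = (22 + 12·x + 6·x^2) + (6 + 18·x + 18·x^2 + 6·x^3)·Dx + (1 + 4·x + 6·x^2 + 4·x^3 + x^4)·Dx^2  (order 2).
h: a_k = 8, -16, -40, 224, -1544/3, 720, -19688/45, -40256/45, …
ICs: h(0) = 8, h′(0) = -16.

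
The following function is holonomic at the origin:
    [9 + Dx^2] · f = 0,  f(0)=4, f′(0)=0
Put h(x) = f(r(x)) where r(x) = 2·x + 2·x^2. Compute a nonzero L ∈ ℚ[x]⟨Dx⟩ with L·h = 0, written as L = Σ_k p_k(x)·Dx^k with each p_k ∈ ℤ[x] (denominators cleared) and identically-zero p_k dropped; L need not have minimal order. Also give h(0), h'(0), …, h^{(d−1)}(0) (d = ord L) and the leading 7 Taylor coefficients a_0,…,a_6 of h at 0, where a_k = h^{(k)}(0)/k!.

L = (36 + 216·x + 432·x^2 + 288·x^3) - 2·Dx + (1 + 2·x)·Dx^2  (order 2).
h: a_k = 4, 0, -72, -144, 144, 864, 5184/5, …
ICs: h(0) = 4, h′(0) = 0.

f: a_k = 4, 0, -18, 0, 27/2, 0, -81/20, …
Substitute x→r, Dx→(1/r')Dx; clear ⇒ L₀.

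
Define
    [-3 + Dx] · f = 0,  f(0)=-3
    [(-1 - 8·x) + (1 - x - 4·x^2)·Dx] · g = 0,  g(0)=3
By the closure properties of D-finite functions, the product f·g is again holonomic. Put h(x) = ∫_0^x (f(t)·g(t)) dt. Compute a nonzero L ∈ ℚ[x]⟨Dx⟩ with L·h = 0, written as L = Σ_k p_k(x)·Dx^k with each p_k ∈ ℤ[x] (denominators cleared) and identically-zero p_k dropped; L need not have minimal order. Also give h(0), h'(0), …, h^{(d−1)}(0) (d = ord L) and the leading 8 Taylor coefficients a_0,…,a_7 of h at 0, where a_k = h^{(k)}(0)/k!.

f: a_k = -3, -9, -27/2, -27/2, -81/8, -243/40, -243/80, -729/560, …
g: a_k = 3, 3, 15, 27, 87, 195, 543, 1323, …
f·g: L₀ = L_f ⊗_s L_g, ord ≤ 1·1.
Integrate: L := L₀·Dx.
L = (4 + 5·x - 12·x^2)·Dx + (-1 + x + 4·x^2)·Dx^2  (order 2).
h: a_k = 0, -9, -18, -75/2, -297/4, -6219/40, -1653/5, -58311/80, …
ICs: h(0) = 0, h′(0) = -9.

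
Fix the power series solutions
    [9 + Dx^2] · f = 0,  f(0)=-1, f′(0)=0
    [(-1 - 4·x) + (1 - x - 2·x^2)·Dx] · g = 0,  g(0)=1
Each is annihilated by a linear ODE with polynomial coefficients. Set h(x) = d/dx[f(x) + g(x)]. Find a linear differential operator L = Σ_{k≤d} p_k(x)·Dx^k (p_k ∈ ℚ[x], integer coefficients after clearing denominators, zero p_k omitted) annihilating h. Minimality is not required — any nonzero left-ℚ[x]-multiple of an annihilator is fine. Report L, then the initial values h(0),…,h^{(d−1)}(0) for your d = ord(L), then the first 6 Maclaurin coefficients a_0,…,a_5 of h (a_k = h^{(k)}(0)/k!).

L = (954 + 3600·x + 8154·x^2 + 4140·x^3 + 5760·x^4 + 3888·x^5 + 2592·x^6) + (-117 - 369·x + 585·x^2 + 747·x^3 + 90·x^4 + 828·x^5 + 1512·x^6 + 864·x^7)·Dx + (106 + 400·x + 906·x^2 + 460·x^3 + 640·x^4 + 432·x^5 + 288·x^6)·Dx^2 + (-13 - 41·x + 65·x^2 + 83·x^3 + 10·x^4 + 92·x^5 + 168·x^6 + 96·x^7)·Dx^3  (order 3).
h: a_k = 1, 15, 15, 61/2, 105, 10563/40, …
ICs: h(0) = 1, h′(0) = 15, h′′(0) = 30.

f: a_k = -1, 0, 9/2, 0, -27/8, 0, …
g: a_k = 1, 1, 3, 5, 11, 21, …
L₀ := lclm(L_f,L_g); ord L₀ ≤ 2+1.
h₀' ⇒ L via d/dx closure of L₀.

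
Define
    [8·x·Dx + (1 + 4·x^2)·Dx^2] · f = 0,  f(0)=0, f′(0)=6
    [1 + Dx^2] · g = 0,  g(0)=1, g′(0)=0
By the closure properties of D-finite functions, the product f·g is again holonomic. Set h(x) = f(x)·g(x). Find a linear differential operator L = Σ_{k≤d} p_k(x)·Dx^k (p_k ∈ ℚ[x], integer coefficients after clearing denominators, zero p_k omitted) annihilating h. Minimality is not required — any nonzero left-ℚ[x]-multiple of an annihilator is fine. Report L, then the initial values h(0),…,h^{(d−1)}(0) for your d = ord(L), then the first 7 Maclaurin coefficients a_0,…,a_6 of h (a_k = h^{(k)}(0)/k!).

L = (85 + 944·x^2 + 416·x^4 + 256·x^6 + 256·x^8) + (144·x + 704·x^3 + 768·x^5 + 1024·x^7)·Dx + (90 + 992·x^2 + 576·x^4 + 512·x^6 + 512·x^8)·Dx^2 + (144·x + 704·x^3 + 768·x^5 + 1024·x^7)·Dx^3 + (5 + 48·x^2 + 160·x^4 + 256·x^6 + 256·x^8)·Dx^4  (order 4).
h: a_k = 0, 6, 0, -11, 0, 469/20, 0, …
ICs: h(0) = 0, h′(0) = 6, h′′(0) = 0, h′′′(0) = -66.

f: a_k = 0, 6, 0, -8, 0, 96/5, 0, …
g: a_k = 1, 0, -1/2, 0, 1/24, 0, -1/720, …
L₀ := L_f ⊗_s L_g (sym. prod.), ord ≤ 4.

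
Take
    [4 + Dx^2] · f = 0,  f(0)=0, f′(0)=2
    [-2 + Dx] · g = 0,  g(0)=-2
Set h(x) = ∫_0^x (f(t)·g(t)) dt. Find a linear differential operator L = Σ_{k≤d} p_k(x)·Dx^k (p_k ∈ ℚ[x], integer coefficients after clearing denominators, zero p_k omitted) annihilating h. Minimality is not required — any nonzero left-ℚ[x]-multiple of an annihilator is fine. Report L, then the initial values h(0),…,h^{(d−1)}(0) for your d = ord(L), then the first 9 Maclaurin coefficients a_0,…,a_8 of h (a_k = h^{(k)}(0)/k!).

L = 8·Dx - 4·Dx^2 + Dx^3  (order 3).
h: a_k = 0, 0, -2, -8/3, -4/3, 0, 16/45, 64/315, 16/315, …
ICs: h(0) = 0, h′(0) = 0, h′′(0) = -4.

f: a_k = 0, 2, 0, -4/3, 0, 4/15, 0, -8/315, 0, …
g: a_k = -2, -4, -4, -8/3, -4/3, -8/15, -8/45, -16/315, -4/315, …
f·g: L₀ = L_f ⊗_s L_g, ord ≤ 2·1.
h=∫h₀ ⇒ L = L₀·Dx.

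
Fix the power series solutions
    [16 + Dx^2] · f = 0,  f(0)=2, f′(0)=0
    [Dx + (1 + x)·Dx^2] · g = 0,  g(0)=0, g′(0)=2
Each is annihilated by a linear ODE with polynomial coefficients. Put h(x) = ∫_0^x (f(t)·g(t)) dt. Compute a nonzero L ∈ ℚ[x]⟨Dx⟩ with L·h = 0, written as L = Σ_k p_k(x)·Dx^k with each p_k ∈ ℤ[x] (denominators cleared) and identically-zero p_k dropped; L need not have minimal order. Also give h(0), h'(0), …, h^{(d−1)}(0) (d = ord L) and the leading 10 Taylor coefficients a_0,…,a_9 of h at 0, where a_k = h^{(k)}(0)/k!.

L = (15072 + 62976·x + 97024·x^2 + 65536·x^3 + 16384·x^4)·Dx + (1984 + 6080·x + 6144·x^2 + 2048·x^3)·Dx^2 + (1950 + 8000·x + 12192·x^2 + 8192·x^3 + 2048·x^4)·Dx^3 + (124 + 380·x + 384·x^2 + 128·x^3)·Dx^4 + (63 + 254·x + 383·x^2 + 256·x^3 + 64·x^4)·Dx^5  (order 5).
h: a_k = 0, 0, 2, -2/3, -23/3, 3, 82/15, -2, -377/210, 499/810, …
ICs: h(0) = 0, h′(0) = 0, h′′(0) = 4, h′′′(0) = -4, h′′′′(0) = -184.

f: a_k = 2, 0, -16, 0, 64/3, 0, -512/45, 0, 1024/315, 0, …
g: a_k = 0, 2, -1, 2/3, -1/2, 2/5, -1/3, 2/7, -1/4, 2/9, …
Product ⇒ symmetric product L₀, ord ≤ 4.
Integrate: L := L₀·Dx.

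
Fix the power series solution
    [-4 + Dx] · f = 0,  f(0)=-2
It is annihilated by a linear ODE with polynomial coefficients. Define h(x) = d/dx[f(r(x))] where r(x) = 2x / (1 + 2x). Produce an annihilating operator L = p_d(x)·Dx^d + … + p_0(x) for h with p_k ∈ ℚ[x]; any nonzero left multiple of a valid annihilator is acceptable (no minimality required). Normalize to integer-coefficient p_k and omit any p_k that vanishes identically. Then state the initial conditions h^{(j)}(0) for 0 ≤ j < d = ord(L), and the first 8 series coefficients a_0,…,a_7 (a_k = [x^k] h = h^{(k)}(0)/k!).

f: a_k = -2, -8, -16, -64/3, -64/3, -256/15, -512/45, -2048/315, …
Change of var in L_f (x↦r) gives L₀.
h₀' ⇒ L via d/dx closure of L₀.
L = (4 - 8·x) + (-1 - 4·x - 4·x^2)·Dx  (order 1).
h: a_k = -16, -64, 64, 512/3, -1792/3, 11264/15, 17408/45, -1294336/315, …
ICs: h(0) = -16.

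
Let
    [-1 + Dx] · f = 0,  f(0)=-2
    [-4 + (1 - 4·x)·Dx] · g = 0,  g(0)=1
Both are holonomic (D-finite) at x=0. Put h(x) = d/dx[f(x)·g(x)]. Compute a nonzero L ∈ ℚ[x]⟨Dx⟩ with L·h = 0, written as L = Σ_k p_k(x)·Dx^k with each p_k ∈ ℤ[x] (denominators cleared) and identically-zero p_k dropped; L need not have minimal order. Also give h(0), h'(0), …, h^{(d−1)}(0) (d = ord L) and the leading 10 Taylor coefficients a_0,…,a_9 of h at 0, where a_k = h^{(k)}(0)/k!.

f: a_k = -2, -2, -1, -1/3, -1/12, -1/60, -1/360, -1/2520, -1/20160, -1/181440, …
g: a_k = 1, 4, 16, 64, 256, 1024, 4096, 16384, 65536, 262144, …
h₀=f·g: eliminate ⇒ L₀, order ≤ 1·1.
Derive L from L₀ (diff closure).
L = (41 - 40·x + 16·x^2) + (-5 + 24·x - 16·x^2)·Dx  (order 1).
h: a_k = -10, -82, -493, -7889/3, -157781/12, -757349/12, -106028861/360, -3392923553/2520, -122145247909/20160, -4885809916361/181440, …
ICs: h(0) = -10.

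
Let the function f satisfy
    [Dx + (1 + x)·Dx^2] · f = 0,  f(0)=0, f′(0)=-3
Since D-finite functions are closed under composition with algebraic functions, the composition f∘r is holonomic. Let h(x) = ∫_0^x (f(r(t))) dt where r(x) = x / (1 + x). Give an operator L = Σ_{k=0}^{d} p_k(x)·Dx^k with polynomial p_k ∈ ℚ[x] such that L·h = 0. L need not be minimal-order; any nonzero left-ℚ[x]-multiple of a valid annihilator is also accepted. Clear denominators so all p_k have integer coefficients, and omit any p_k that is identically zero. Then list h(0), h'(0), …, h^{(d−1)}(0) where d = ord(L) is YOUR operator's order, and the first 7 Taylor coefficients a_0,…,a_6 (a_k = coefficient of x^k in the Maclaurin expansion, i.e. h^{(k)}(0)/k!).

L = (3 + 4·x)·Dx^2 + (1 + 3·x + 2·x^2)·Dx^3  (order 3).
h: a_k = 0, 0, -3/2, 3/2, -7/4, 9/4, -31/10, …
ICs: h(0) = 0, h′(0) = 0, h′′(0) = -3.

f: a_k = 0, -3, 3/2, -1, 3/4, -3/5, 1/2, …
L₀ from L_f via x↦r, Dx↦r'^{-1}Dx.
∫: right-multiply L₀ by Dx.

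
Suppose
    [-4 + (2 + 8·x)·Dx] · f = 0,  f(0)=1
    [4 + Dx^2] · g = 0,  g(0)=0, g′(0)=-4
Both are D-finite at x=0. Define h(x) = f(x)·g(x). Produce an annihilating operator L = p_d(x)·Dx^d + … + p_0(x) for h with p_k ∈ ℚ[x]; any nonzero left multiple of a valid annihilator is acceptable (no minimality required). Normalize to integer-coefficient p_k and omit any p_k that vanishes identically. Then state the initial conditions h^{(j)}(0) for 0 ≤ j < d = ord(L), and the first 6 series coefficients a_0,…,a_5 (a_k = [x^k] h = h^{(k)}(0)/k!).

f: a_k = 1, 2, -2, 4, -10, 28, …
g: a_k = 0, -4, 0, 8/3, 0, -8/15, …
Product ⇒ symmetric product L₀, ord ≤ 2.
L = (16 + 32·x + 64·x^2) + (-4 - 16·x)·Dx + (1 + 8·x + 16·x^2)·Dx^2  (order 2).
h: a_k = 0, -4, -8, 32/3, -32/3, 512/15, …
ICs: h(0) = 0, h′(0) = -4.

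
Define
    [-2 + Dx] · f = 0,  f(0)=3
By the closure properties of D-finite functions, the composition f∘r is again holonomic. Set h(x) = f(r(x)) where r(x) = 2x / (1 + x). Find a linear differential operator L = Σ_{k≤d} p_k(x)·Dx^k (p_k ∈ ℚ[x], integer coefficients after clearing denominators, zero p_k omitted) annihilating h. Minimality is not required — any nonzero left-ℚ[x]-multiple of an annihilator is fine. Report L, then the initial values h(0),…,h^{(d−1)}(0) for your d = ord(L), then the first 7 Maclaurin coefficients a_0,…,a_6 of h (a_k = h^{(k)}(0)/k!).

L = -4 + (1 + 2·x + x^2)·Dx  (order 1).
h: a_k = 3, 12, 12, -4, -4, 28/5, -44/15, …
ICs: h(0) = 3.

f: a_k = 3, 6, 6, 4, 2, 4/5, 4/15, …
Change of var in L_f (x↦r) gives L₀.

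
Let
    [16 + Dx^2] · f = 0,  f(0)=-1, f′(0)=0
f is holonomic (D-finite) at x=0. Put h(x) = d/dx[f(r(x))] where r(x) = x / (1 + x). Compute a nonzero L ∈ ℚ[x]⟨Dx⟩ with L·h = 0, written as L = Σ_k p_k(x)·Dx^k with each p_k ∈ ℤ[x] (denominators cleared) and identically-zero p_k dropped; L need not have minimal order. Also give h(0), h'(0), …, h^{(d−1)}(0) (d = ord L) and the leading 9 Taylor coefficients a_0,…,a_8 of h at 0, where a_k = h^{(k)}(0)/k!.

f: a_k = -1, 0, 8, 0, -32/3, 0, 256/45, 0, -512/315, …
L₀ from L_f via x↦r, Dx↦r'^{-1}Dx.
Derive L from L₀ (diff closure).
L = (22 + 12·x + 6·x^2) + (6 + 18·x + 18·x^2 + 6·x^3)·Dx + (1 + 4·x + 6·x^2 + 4·x^3 + x^4)·Dx^2  (order 2).
h: a_k = 0, 16, -48, 160/3, 160/3, -5488/15, 4592/5, -100544/63, 71744/35, …
ICs: h(0) = 0, h′(0) = 16.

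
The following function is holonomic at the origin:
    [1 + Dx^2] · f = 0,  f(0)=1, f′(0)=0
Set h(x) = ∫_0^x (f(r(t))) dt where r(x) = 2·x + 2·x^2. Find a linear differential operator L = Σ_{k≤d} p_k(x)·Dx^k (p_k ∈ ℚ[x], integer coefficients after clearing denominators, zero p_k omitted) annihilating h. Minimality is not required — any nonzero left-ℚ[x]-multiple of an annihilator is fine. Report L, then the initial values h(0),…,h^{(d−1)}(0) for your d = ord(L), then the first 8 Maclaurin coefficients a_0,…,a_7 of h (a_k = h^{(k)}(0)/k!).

L = (4 + 24·x + 48·x^2 + 32·x^3)·Dx - 2·Dx^2 + (1 + 2·x)·Dx^3  (order 3).
h: a_k = 0, 1, 0, -2/3, -1, -4/15, 4/9, 176/315, …
ICs: h(0) = 0, h′(0) = 1, h′′(0) = 0.

f: a_k = 1, 0, -1/2, 0, 1/24, 0, -1/720, 0, …
L₀ from L_f via x↦r, Dx↦r'^{-1}Dx.
Integrate: L := L₀·Dx.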